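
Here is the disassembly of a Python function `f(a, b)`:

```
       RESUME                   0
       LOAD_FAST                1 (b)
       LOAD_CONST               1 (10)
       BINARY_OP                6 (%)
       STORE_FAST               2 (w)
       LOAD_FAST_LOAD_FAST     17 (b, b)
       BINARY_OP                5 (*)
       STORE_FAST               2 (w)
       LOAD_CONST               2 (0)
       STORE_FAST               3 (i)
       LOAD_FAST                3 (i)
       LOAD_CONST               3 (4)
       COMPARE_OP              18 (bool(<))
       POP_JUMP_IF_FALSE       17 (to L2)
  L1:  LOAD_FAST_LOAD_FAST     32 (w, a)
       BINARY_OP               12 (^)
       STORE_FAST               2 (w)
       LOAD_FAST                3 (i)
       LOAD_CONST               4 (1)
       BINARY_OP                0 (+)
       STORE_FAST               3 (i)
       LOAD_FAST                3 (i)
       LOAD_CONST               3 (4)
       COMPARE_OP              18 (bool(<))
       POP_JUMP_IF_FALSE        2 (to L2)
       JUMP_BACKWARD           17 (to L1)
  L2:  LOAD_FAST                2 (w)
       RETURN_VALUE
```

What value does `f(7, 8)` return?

LOAD_FAST b → push 8. Stack: [8]
LOAD_CONST → push 10. Stack: [8, 10]
BINARY_OP % → 8 % 10 = 8. Stack: [8]
STORE_FAST w → w=8. Stack: []
LOAD_FAST_LOAD_FAST b,b → push 8,8. Stack: [8, 8]
BINARY_OP * → 8 * 8 = 64. Stack: [64]
STORE_FAST w → w=64. Stack: []
LOAD_CONST → push 0. Stack: [0]
STORE_FAST i → i=0. Stack: []
LOAD_FAST i → push 0. Stack: [0]
LOAD_CONST → push 4. Stack: [0, 4]
COMPARE_OP bool(<) → 0 vs 4 = True. Stack: [True]
POP_JUMP_IF_FALSE → pop True; no jump. Stack: []
LOAD_FAST_LOAD_FAST w,a → push 64,7. Stack: [64, 7]
BINARY_OP ^ → 64 ^ 7 = 71. Stack: [71]
STORE_FAST w → w=71. Stack: []
LOAD_FAST i → push 0. Stack: [0]
LOAD_CONST → push 1. Stack: [0, 1]
BINARY_OP + → 0 + 1 = 1. Stack: [1]
STORE_FAST i → i=1. Stack: []
LOAD_FAST i → push 1. Stack: [1]
LOAD_CONST → push 4. Stack: [1, 4]
COMPARE_OP bool(<) → 1 vs 4 = True. Stack: [True]
POP_JUMP_IF_FALSE → pop True; no jump. Stack: []
LOAD_FAST_LOAD_FAST w,a → push 71,7. Stack: [71, 7]
BINARY_OP ^ → 71 ^ 7 = 64. Stack: [64]
STORE_FAST w → w=64. Stack: []
LOAD_FAST i → push 1. Stack: [1]
LOAD_CONST → push 1. Stack: [1, 1]
BINARY_OP + → 1 + 1 = 2. Stack: [2]
STORE_FAST i → i=2. Stack: []
LOAD_FAST i → push 2. Stack: [2]
LOAD_CONST → push 4. Stack: [2, 4]
COMPARE_OP bool(<) → 2 vs 4 = True. Stack: [True]
POP_JUMP_IF_FALSE → pop True; no jump. Stack: []
LOAD_FAST_LOAD_FAST w,a → push 64,7. Stack: [64, 7]
BINARY_OP ^ → 64 ^ 7 = 71. Stack: [71]
STORE_FAST w → w=71. Stack: []
LOAD_FAST i → push 2. Stack: [2]
LOAD_CONST → push 1. Stack: [2, 1]
BINARY_OP + → 2 + 1 = 3. Stack: [3]
STORE_FAST i → i=3. Stack: []
LOAD_FAST i → push 3. Stack: [3]
LOAD_CONST → push 4. Stack: [3, 4]
COMPARE_OP bool(<) → 3 vs 4 = True. Stack: [True]
POP_JUMP_IF_FALSE → pop True; no jump. Stack: []
LOAD_FAST_LOAD_FAST w,a → push 71,7. Stack: [71, 7]
BINARY_OP ^ → 71 ^ 7 = 64. Stack: [64]
STORE_FAST w → w=64. Stack: []
LOAD_FAST i → push 3. Stack: [3]
LOAD_CONST → push 1. Stack: [3, 1]
BINARY_OP + → 3 + 1 = 4. Stack: [4]
STORE_FAST i → i=4. Stack: []
LOAD_FAST i → push 4. Stack: [4]
LOAD_CONST → push 4. Stack: [4, 4]
COMPARE_OP bool(<) → 4 vs 4 = False. Stack: [False]
POP_JUMP_IF_FALSE → pop False; jump. Stack: []
LOAD_FAST w → push 64. Stack: [64]
RETURN_VALUE → return 64.

64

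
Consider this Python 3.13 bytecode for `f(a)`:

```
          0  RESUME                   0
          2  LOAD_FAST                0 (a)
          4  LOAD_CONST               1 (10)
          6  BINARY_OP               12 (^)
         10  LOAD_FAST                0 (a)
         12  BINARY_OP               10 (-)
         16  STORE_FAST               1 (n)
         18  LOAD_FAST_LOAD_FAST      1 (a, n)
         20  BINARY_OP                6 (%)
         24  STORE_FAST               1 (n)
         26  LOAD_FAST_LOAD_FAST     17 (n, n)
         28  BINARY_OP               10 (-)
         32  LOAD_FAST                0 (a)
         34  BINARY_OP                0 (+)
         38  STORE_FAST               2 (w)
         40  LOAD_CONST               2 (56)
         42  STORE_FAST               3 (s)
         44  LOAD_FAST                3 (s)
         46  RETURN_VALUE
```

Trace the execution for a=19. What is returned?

56

LOAD_FAST a → push 19. Stack: [19]
LOAD_CONST → push 10. Stack: [19, 10]
BINARY_OP ^ → 19 ^ 10 = 25. Stack: [25]
LOAD_FAST a → push 19. Stack: [25, 19]
BINARY_OP - → 25 - 19 = 6. Stack: [6]
STORE_FAST n → n=6. Stack: []
LOAD_FAST_LOAD_FAST a,n → push 19,6. Stack: [19, 6]
BINARY_OP % → 19 % 6 = 1. Stack: [1]
STORE_FAST n → n=1. Stack: []
LOAD_FAST_LOAD_FAST n,n → push 1,1. Stack: [1, 1]
BINARY_OP - → 1 - 1 = 0. Stack: [0]
LOAD_FAST a → push 19. Stack: [0, 19]
BINARY_OP + → 0 + 19 = 19. Stack: [19]
STORE_FAST w → w=19. Stack: []
LOAD_CONST → push 56. Stack: [56]
STORE_FAST s → s=56. Stack: []
LOAD_FAST s → push 56. Stack: [56]
RETURN_VALUE → return 56.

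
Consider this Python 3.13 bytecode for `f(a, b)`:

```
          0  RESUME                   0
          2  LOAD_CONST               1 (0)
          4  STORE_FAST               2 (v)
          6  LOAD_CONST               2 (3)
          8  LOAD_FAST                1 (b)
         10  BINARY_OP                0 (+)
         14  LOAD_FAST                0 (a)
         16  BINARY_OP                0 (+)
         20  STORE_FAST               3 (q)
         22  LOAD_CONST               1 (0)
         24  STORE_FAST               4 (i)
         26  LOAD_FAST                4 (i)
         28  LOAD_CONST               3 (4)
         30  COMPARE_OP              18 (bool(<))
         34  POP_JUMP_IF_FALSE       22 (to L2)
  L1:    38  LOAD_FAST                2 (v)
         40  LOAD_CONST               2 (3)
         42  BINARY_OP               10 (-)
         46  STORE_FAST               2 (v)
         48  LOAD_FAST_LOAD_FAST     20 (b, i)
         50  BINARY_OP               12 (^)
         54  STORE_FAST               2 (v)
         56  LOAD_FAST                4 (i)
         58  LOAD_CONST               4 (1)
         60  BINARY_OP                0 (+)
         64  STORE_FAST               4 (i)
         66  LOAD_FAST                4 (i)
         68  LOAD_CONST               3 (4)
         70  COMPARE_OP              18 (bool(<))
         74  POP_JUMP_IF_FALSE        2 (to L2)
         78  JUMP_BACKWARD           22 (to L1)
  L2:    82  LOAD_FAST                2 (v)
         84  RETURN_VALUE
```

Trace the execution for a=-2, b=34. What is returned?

LOAD_CONST → push 0
STORE_FAST v → v=0
LOAD_CONST → push 3
LOAD_FAST b → push 34
BINARY_OP + → 3 + 34 = 37
LOAD_FAST a → push -2
BINARY_OP + → 37 + -2 = 35
STORE_FAST q → q=35
LOAD_CONST → push 0
STORE_FAST i → i=0
LOAD_FAST i → push 0
LOAD_CONST → push 4
COMPARE_OP bool(<) → 0 vs 4 = True
POP_JUMP_IF_FALSE → pop True; no jump
LOAD_FAST v → push 0
LOAD_CONST → push 3
BINARY_OP - → 0 - 3 = -3
STORE_FAST v → v=-3
LOAD_FAST_LOAD_FAST b,i → push 34,0
BINARY_OP ^ → 34 ^ 0 = 34
STORE_FAST v → v=34
LOAD_FAST i → push 0
LOAD_CONST → push 1
BINARY_OP + → 0 + 1 = 1
STORE_FAST i → i=1
LOAD_FAST i → push 1
LOAD_CONST → push 4
COMPARE_OP bool(<) → 1 vs 4 = True
POP_JUMP_IF_FALSE → pop True; no jump
LOAD_FAST v → push 34
LOAD_CONST → push 3
BINARY_OP - → 34 - 3 = 31
STORE_FAST v → v=31
LOAD_FAST_LOAD_FAST b,i → push 34,1
BINARY_OP ^ → 34 ^ 1 = 35
STORE_FAST v → v=35
LOAD_FAST i → push 1
LOAD_CONST → push 1
BINARY_OP + → 1 + 1 = 2
STORE_FAST i → i=2
LOAD_FAST i → push 2
LOAD_CONST → push 4
COMPARE_OP bool(<) → 2 vs 4 = True
POP_JUMP_IF_FALSE → pop True; no jump
LOAD_FAST v → push 35
LOAD_CONST → push 3
BINARY_OP - → 35 - 3 = 32
STORE_FAST v → v=32
LOAD_FAST_LOAD_FAST b,i → push 34,2
BINARY_OP ^ → 34 ^ 2 = 32
STORE_FAST v → v=32
LOAD_FAST i → push 2
LOAD_CONST → push 1
BINARY_OP + → 2 + 1 = 3
STORE_FAST i → i=3
LOAD_FAST i → push 3
LOAD_CONST → push 4
COMPARE_OP bool(<) → 3 vs 4 = True
POP_JUMP_IF_FALSE → pop True; no jump
LOAD_FAST v → push 32
LOAD_CONST → push 3
BINARY_OP - → 32 - 3 = 29
STORE_FAST v → v=29
LOAD_FAST_LOAD_FAST b,i → push 34,3
BINARY_OP ^ → 34 ^ 3 = 33
STORE_FAST v → v=33
LOAD_FAST i → push 3
LOAD_CONST → push 1
BINARY_OP + → 3 + 1 = 4
STORE_FAST i → i=4
LOAD_FAST i → push 4
LOAD_CONST → push 4
COMPARE_OP bool(<) → 4 vs 4 = False
POP_JUMP_IF_FALSE → pop False; jump
LOAD_FAST v → push 33
RETURN_VALUE → return 33.

33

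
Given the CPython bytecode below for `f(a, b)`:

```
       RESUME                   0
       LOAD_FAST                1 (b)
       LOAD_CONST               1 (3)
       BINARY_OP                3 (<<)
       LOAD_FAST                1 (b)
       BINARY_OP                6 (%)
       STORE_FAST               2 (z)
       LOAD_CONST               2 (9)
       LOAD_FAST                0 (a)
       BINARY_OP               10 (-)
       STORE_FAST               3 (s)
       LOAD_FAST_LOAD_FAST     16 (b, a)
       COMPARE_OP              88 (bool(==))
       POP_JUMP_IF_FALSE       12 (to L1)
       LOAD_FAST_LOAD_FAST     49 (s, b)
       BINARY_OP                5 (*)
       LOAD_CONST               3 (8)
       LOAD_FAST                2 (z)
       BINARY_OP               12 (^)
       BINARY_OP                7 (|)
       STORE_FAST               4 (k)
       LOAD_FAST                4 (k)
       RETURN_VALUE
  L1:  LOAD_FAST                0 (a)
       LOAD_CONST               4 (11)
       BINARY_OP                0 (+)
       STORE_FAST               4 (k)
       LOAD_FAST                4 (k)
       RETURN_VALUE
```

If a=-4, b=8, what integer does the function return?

7

LOAD_FAST b → push 8. Stack: [8]
LOAD_CONST → push 3. Stack: [8, 3]
BINARY_OP << → 8 << 3 = 64. Stack: [64]
LOAD_FAST b → push 8. Stack: [64, 8]
BINARY_OP % → 64 % 8 = 0. Stack: [0]
STORE_FAST z → z=0. Stack: []
LOAD_CONST → push 9. Stack: [9]
LOAD_FAST a → push -4. Stack: [9, -4]
BINARY_OP - → 9 - -4 = 13. Stack: [13]
STORE_FAST s → s=13. Stack: []
LOAD_FAST_LOAD_FAST b,a → push 8,-4. Stack: [8, -4]
COMPARE_OP bool(==) → 8 vs -4 = False. Stack: [False]
POP_JUMP_IF_FALSE → pop False; jump. Stack: []
LOAD_FAST a → push -4. Stack: [-4]
LOAD_CONST → push 11. Stack: [-4, 11]
BINARY_OP + → -4 + 11 = 7. Stack: [7]
STORE_FAST k → k=7. Stack: []
LOAD_FAST k → push 7. Stack: [7]
RETURN_VALUE → return 7.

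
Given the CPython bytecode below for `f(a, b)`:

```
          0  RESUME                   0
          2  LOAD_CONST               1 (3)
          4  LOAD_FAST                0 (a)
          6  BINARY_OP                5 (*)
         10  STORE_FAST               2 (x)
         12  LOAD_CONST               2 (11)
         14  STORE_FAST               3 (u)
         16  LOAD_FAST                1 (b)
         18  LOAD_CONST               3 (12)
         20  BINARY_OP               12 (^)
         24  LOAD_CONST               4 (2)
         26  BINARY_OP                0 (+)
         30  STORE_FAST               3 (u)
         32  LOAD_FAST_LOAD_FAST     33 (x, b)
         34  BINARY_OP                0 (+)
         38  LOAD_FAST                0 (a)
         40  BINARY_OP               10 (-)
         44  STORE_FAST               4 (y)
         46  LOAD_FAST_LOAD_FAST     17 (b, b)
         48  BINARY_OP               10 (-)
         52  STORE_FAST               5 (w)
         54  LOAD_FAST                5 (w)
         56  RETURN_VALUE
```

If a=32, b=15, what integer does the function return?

0

LOAD_CONST → push 3. Stack: [3]
LOAD_FAST a → push 32. Stack: [3, 32]
BINARY_OP * → 3 * 32 = 96. Stack: [96]
STORE_FAST x → x=96. Stack: []
LOAD_CONST → push 11. Stack: [11]
STORE_FAST u → u=11. Stack: []
LOAD_FAST b → push 15. Stack: [15]
LOAD_CONST → push 12. Stack: [15, 12]
BINARY_OP ^ → 15 ^ 12 = 3. Stack: [3]
LOAD_CONST → push 2. Stack: [3, 2]
BINARY_OP + → 3 + 2 = 5. Stack: [5]
STORE_FAST u → u=5. Stack: []
LOAD_FAST_LOAD_FAST x,b → push 96,15. Stack: [96, 15]
BINARY_OP + → 96 + 15 = 111. Stack: [111]
LOAD_FAST a → push 32. Stack: [111, 32]
BINARY_OP - → 111 - 32 = 79. Stack: [79]
STORE_FAST y → y=79. Stack: []
LOAD_FAST_LOAD_FAST b,b → push 15,15. Stack: [15, 15]
BINARY_OP - → 15 - 15 = 0. Stack: [0]
STORE_FAST w → w=0. Stack: []
LOAD_FAST w → push 0. Stack: [0]
RETURN_VALUE → return 0.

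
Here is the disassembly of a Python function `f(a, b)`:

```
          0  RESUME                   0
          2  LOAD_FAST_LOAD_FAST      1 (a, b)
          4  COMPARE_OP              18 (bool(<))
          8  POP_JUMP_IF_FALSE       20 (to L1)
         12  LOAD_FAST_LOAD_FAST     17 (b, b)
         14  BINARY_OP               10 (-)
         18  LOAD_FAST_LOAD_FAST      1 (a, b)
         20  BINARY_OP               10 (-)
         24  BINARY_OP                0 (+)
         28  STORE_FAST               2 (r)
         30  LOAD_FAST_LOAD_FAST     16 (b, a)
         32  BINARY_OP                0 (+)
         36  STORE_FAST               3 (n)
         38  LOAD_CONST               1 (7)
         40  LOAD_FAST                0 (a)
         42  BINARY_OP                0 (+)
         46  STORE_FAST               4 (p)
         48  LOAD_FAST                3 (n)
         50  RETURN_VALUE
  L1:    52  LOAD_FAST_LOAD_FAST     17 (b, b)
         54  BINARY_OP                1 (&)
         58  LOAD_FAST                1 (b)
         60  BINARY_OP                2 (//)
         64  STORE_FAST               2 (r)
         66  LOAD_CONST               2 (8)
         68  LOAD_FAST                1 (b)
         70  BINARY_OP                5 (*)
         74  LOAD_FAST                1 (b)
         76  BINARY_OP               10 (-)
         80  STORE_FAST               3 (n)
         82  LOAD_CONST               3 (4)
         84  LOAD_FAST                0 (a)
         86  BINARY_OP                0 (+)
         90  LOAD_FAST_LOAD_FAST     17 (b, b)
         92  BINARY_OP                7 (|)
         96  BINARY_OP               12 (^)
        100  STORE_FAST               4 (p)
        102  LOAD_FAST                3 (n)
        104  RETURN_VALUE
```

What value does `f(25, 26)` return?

LOAD_FAST_LOAD_FAST a,b → push 25,26. Stack: [25, 26]
COMPARE_OP bool(<) → 25 vs 26 = True. Stack: [True]
POP_JUMP_IF_FALSE → pop True; no jump. Stack: []
LOAD_FAST_LOAD_FAST b,b → push 26,26. Stack: [26, 26]
BINARY_OP - → 26 - 26 = 0. Stack: [0]
LOAD_FAST_LOAD_FAST a,b → push 25,26. Stack: [0, 25, 26]
BINARY_OP - → 25 - 26 = -1. Stack: [0, -1]
BINARY_OP + → 0 + -1 = -1. Stack: [-1]
STORE_FAST r → r=-1. Stack: []
LOAD_FAST_LOAD_FAST b,a → push 26,25. Stack: [26, 25]
BINARY_OP + → 26 + 25 = 51. Stack: [51]
STORE_FAST n → n=51. Stack: []
LOAD_CONST → push 7. Stack: [7]
LOAD_FAST a → push 25. Stack: [7, 25]
BINARY_OP + → 7 + 25 = 32. Stack: [32]
STORE_FAST p → p=32. Stack: []
LOAD_FAST n → push 51. Stack: [51]
RETURN_VALUE → return 51.

51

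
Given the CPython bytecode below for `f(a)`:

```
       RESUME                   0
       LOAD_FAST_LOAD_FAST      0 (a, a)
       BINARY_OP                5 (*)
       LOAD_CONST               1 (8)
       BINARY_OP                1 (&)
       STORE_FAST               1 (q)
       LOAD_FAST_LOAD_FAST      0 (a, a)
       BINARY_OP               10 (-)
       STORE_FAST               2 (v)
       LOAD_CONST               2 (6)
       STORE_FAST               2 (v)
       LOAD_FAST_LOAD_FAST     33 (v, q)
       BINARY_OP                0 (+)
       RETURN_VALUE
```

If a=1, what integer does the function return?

LOAD_FAST_LOAD_FAST a,a → push 1,1. Stack: [1, 1]
BINARY_OP * → 1 * 1 = 1. Stack: [1]
LOAD_CONST → push 8. Stack: [1, 8]
BINARY_OP & → 1 & 8 = 0. Stack: [0]
STORE_FAST q → q=0. Stack: []
LOAD_FAST_LOAD_FAST a,a → push 1,1. Stack: [1, 1]
BINARY_OP - → 1 - 1 = 0. Stack: [0]
STORE_FAST v → v=0. Stack: []
LOAD_CONST → push 6. Stack: [6]
STORE_FAST v → v=6. Stack: []
LOAD_FAST_LOAD_FAST v,q → push 6,0. Stack: [6, 0]
BINARY_OP + → 6 + 0 = 6. Stack: [6]
RETURN_VALUE → return 6.

6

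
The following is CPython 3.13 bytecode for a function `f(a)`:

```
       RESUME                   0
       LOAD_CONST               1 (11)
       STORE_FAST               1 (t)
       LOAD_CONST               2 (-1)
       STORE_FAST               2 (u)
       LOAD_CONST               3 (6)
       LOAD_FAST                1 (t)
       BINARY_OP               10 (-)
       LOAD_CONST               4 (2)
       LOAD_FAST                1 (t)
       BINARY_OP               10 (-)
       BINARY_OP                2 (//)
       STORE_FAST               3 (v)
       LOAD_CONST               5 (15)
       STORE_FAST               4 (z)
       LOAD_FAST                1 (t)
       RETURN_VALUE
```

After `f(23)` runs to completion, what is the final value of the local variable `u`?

-1

LOAD_CONST → push 11. Stack: [11]
STORE_FAST t → t=11. Stack: []
LOAD_CONST → push -1. Stack: [-1]
STORE_FAST u → u=-1. Stack: []
LOAD_CONST → push 6. Stack: [6]
LOAD_FAST t → push 11. Stack: [6, 11]
BINARY_OP - → 6 - 11 = -5. Stack: [-5]
LOAD_CONST → push 2. Stack: [-5, 2]
LOAD_FAST t → push 11. Stack: [-5, 2, 11]
BINARY_OP - → 2 - 11 = -9. Stack: [-5, -9]
BINARY_OP // → -5 // -9 = 0. Stack: [0]
STORE_FAST v → v=0. Stack: []
LOAD_CONST → push 15. Stack: [15]
STORE_FAST z → z=15. Stack: []
LOAD_FAST t → push 11. Stack: [11]
RETURN_VALUE → return 11.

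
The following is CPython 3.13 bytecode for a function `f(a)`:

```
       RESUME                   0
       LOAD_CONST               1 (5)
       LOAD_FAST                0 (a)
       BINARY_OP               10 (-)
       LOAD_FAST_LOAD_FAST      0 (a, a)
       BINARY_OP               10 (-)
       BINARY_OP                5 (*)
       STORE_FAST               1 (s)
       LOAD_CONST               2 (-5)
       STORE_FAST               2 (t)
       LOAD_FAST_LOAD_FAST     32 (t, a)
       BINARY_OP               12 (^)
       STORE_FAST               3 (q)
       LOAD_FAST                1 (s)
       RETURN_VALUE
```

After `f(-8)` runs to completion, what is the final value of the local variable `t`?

-5

LOAD_CONST → push 5. Stack: [5]
LOAD_FAST a → push -8. Stack: [5, -8]
BINARY_OP - → 5 - -8 = 13. Stack: [13]
LOAD_FAST_LOAD_FAST a,a → push -8,-8. Stack: [13, -8, -8]
BINARY_OP - → -8 - -8 = 0. Stack: [13, 0]
BINARY_OP * → 13 * 0 = 0. Stack: [0]
STORE_FAST s → s=0. Stack: []
LOAD_CONST → push -5. Stack: [-5]
STORE_FAST t → t=-5. Stack: []
LOAD_FAST_LOAD_FAST t,a → push -5,-8. Stack: [-5, -8]
BINARY_OP ^ → -5 ^ -8 = 3. Stack: [3]
STORE_FAST q → q=3. Stack: []
LOAD_FAST s → push 0. Stack: [0]
RETURN_VALUE → return 0.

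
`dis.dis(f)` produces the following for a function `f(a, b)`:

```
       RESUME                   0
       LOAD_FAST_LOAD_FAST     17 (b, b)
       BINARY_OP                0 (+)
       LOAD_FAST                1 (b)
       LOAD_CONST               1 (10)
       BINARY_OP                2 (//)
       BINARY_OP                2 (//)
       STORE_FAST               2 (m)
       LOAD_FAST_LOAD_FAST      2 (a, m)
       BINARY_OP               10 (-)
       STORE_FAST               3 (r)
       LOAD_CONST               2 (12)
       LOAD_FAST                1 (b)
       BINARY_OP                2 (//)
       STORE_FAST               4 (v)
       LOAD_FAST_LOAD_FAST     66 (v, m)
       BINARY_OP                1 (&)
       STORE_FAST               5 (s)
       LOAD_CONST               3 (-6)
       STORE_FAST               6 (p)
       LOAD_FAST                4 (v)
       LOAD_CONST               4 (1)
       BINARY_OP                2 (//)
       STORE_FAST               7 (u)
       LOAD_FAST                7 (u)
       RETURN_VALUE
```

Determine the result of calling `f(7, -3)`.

LOAD_FAST_LOAD_FAST b,b → push -3,-3. Stack: [-3, -3]
BINARY_OP + → -3 + -3 = -6. Stack: [-6]
LOAD_FAST b → push -3. Stack: [-6, -3]
LOAD_CONST → push 10. Stack: [-6, -3, 10]
BINARY_OP // → -3 // 10 = -1. Stack: [-6, -1]
BINARY_OP // → -6 // -1 = 6. Stack: [6]
STORE_FAST m → m=6. Stack: []
LOAD_FAST_LOAD_FAST a,m → push 7,6. Stack: [7, 6]
BINARY_OP - → 7 - 6 = 1. Stack: [1]
STORE_FAST r → r=1. Stack: []
LOAD_CONST → push 12. Stack: [12]
LOAD_FAST b → push -3. Stack: [12, -3]
BINARY_OP // → 12 // -3 = -4. Stack: [-4]
STORE_FAST v → v=-4. Stack: []
LOAD_FAST_LOAD_FAST v,m → push -4,6. Stack: [-4, 6]
BINARY_OP & → -4 & 6 = 4. Stack: [4]
STORE_FAST s → s=4. Stack: []
LOAD_CONST → push -6. Stack: [-6]
STORE_FAST p → p=-6. Stack: []
LOAD_FAST v → push -4. Stack: [-4]
LOAD_CONST → push 1. Stack: [-4, 1]
BINARY_OP // → -4 // 1 = -4. Stack: [-4]
STORE_FAST u → u=-4. Stack: []
LOAD_FAST u → push -4. Stack: [-4]
RETURN_VALUE → return -4.

-4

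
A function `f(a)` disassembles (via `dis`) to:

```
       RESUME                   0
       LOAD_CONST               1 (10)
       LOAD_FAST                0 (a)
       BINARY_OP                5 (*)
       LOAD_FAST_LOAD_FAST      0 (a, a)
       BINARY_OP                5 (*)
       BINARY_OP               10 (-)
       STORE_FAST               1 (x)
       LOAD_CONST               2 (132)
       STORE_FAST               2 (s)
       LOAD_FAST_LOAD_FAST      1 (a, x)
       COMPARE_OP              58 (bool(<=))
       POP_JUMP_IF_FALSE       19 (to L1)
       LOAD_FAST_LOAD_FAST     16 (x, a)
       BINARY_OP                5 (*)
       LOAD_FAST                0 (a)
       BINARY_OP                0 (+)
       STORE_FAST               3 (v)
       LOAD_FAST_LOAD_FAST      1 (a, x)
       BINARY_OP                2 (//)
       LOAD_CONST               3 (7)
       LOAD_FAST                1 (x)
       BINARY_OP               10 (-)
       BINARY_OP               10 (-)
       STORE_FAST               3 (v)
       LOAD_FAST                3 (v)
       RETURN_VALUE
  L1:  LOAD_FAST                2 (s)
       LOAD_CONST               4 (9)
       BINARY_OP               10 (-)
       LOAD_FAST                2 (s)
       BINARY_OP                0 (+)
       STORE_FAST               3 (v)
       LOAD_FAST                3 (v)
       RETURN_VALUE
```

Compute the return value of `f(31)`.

LOAD_CONST → push 10. Stack: [10]
LOAD_FAST a → push 31. Stack: [10, 31]
BINARY_OP * → 10 * 31 = 310. Stack: [310]
LOAD_FAST_LOAD_FAST a,a → push 31,31. Stack: [310, 31, 31]
BINARY_OP * → 31 * 31 = 961. Stack: [310, 961]
BINARY_OP - → 310 - 961 = -651. Stack: [-651]
STORE_FAST x → x=-651. Stack: []
LOAD_CONST → push 132. Stack: [132]
STORE_FAST s → s=132. Stack: []
LOAD_FAST_LOAD_FAST a,x → push 31,-651. Stack: [31, -651]
COMPARE_OP bool(<=) → 31 vs -651 = False. Stack: [False]
POP_JUMP_IF_FALSE → pop False; jump. Stack: []
LOAD_FAST s → push 132. Stack: [132]
LOAD_CONST → push 9. Stack: [132, 9]
BINARY_OP - → 132 - 9 = 123. Stack: [123]
LOAD_FAST s → push 132. Stack: [123, 132]
BINARY_OP + → 123 + 132 = 255. Stack: [255]
STORE_FAST v → v=255. Stack: []
LOAD_FAST v → push 255. Stack: [255]
RETURN_VALUE → return 255.

255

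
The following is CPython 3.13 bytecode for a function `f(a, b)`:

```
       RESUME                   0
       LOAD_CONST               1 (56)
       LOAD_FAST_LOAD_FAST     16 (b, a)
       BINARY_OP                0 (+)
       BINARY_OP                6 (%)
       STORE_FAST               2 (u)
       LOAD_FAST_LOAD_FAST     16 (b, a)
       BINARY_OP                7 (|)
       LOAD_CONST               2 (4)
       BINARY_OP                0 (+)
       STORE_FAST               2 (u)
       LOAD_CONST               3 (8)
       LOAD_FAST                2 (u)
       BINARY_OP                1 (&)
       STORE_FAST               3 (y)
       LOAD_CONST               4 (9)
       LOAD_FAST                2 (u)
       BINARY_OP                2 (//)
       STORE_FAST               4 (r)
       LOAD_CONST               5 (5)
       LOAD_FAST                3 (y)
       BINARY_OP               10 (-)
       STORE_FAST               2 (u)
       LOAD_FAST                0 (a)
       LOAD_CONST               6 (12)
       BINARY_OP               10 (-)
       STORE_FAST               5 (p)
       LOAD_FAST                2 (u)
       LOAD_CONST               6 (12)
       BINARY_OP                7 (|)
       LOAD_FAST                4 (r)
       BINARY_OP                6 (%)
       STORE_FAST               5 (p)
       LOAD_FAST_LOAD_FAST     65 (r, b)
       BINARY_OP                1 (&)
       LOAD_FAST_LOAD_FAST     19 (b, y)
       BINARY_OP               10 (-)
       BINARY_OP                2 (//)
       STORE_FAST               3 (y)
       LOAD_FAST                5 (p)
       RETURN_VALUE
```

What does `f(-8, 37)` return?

LOAD_CONST → push 56. Stack: [56]
LOAD_FAST_LOAD_FAST b,a → push 37,-8. Stack: [56, 37, -8]
BINARY_OP + → 37 + -8 = 29. Stack: [56, 29]
BINARY_OP % → 56 % 29 = 27. Stack: [27]
STORE_FAST u → u=27. Stack: []
LOAD_FAST_LOAD_FAST b,a → push 37,-8. Stack: [37, -8]
BINARY_OP | → 37 | -8 = -3. Stack: [-3]
LOAD_CONST → push 4. Stack: [-3, 4]
BINARY_OP + → -3 + 4 = 1. Stack: [1]
STORE_FAST u → u=1. Stack: []
LOAD_CONST → push 8. Stack: [8]
LOAD_FAST u → push 1. Stack: [8, 1]
BINARY_OP & → 8 & 1 = 0. Stack: [0]
STORE_FAST y → y=0. Stack: []
LOAD_CONST → push 9. Stack: [9]
LOAD_FAST u → push 1. Stack: [9, 1]
BINARY_OP // → 9 // 1 = 9. Stack: [9]
STORE_FAST r → r=9. Stack: []
LOAD_CONST → push 5. Stack: [5]
LOAD_FAST y → push 0. Stack: [5, 0]
BINARY_OP - → 5 - 0 = 5. Stack: [5]
STORE_FAST u → u=5. Stack: []
LOAD_FAST a → push -8. Stack: [-8]
LOAD_CONST → push 12. Stack: [-8, 12]
BINARY_OP - → -8 - 12 = -20. Stack: [-20]
STORE_FAST p → p=-20. Stack: []
LOAD_FAST u → push 5. Stack: [5]
LOAD_CONST → push 12. Stack: [5, 12]
BINARY_OP | → 5 | 12 = 13. Stack: [13]
LOAD_FAST r → push 9. Stack: [13, 9]
BINARY_OP % → 13 % 9 = 4. Stack: [4]
STORE_FAST p → p=4. Stack: []
LOAD_FAST_LOAD_FAST r,b → push 9,37. Stack: [9, 37]
BINARY_OP & → 9 & 37 = 1. Stack: [1]
LOAD_FAST_LOAD_FAST b,y → push 37,0. Stack: [1, 37, 0]
BINARY_OP - → 37 - 0 = 37. Stack: [1, 37]
BINARY_OP // → 1 // 37 = 0. Stack: [0]
STORE_FAST y → y=0. Stack: []
LOAD_FAST p → push 4. Stack: [4]
RETURN_VALUE → return 4.

4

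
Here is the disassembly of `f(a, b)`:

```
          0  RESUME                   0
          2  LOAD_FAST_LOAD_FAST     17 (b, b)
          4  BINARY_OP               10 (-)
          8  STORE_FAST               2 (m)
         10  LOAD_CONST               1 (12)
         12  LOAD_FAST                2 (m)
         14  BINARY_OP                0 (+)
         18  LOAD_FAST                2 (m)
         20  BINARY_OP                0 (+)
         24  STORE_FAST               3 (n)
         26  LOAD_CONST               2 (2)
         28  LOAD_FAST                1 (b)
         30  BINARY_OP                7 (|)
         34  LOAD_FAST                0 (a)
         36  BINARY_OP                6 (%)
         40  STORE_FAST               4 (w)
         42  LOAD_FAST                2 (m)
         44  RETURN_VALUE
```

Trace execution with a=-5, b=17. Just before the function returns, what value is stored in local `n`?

12

LOAD_FAST_LOAD_FAST b,b → push 17,17. Stack: [17, 17]
BINARY_OP - → 17 - 17 = 0. Stack: [0]
STORE_FAST m → m=0. Stack: []
LOAD_CONST → push 12. Stack: [12]
LOAD_FAST m → push 0. Stack: [12, 0]
BINARY_OP + → 12 + 0 = 12. Stack: [12]
LOAD_FAST m → push 0. Stack: [12, 0]
BINARY_OP + → 12 + 0 = 12. Stack: [12]
STORE_FAST n → n=12. Stack: []
LOAD_CONST → push 2. Stack: [2]
LOAD_FAST b → push 17. Stack: [2, 17]
BINARY_OP | → 2 | 17 = 19. Stack: [19]
LOAD_FAST a → push -5. Stack: [19, -5]
BINARY_OP % → 19 % -5 = -1. Stack: [-1]
STORE_FAST w → w=-1. Stack: []
LOAD_FAST m → push 0. Stack: [0]
RETURN_VALUE → return 0.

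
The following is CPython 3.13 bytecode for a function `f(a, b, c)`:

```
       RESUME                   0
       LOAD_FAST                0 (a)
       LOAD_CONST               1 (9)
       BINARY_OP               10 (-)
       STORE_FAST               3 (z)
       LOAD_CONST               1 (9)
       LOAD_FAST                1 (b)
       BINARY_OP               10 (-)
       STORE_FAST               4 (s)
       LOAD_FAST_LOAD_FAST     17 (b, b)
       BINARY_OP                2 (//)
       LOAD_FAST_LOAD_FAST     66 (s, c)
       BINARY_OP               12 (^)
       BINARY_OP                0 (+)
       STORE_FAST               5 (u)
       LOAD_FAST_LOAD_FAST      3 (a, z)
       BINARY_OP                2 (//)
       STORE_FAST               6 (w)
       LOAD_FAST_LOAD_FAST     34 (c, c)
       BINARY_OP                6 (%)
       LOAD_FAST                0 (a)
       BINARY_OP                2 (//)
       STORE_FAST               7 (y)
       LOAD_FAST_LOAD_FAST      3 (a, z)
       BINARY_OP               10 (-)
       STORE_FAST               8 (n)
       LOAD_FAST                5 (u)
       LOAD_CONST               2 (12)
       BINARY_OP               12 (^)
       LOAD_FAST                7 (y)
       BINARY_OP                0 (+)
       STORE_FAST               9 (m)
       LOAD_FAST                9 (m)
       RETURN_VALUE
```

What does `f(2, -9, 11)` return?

22

LOAD_FAST a → push 2. Stack: [2]
LOAD_CONST → push 9. Stack: [2, 9]
BINARY_OP - → 2 - 9 = -7. Stack: [-7]
STORE_FAST z → z=-7. Stack: []
LOAD_CONST → push 9. Stack: [9]
LOAD_FAST b → push -9. Stack: [9, -9]
BINARY_OP - → 9 - -9 = 18. Stack: [18]
STORE_FAST s → s=18. Stack: []
LOAD_FAST_LOAD_FAST b,b → push -9,-9. Stack: [-9, -9]
BINARY_OP // → -9 // -9 = 1. Stack: [1]
LOAD_FAST_LOAD_FAST s,c → push 18,11. Stack: [1, 18, 11]
BINARY_OP ^ → 18 ^ 11 = 25. Stack: [1, 25]
BINARY_OP + → 1 + 25 = 26. Stack: [26]
STORE_FAST u → u=26. Stack: []
LOAD_FAST_LOAD_FAST a,z → push 2,-7. Stack: [2, -7]
BINARY_OP // → 2 // -7 = -1. Stack: [-1]
STORE_FAST w → w=-1. Stack: []
LOAD_FAST_LOAD_FAST c,c → push 11,11. Stack: [11, 11]
BINARY_OP % → 11 % 11 = 0. Stack: [0]
LOAD_FAST a → push 2. Stack: [0, 2]
BINARY_OP // → 0 // 2 = 0. Stack: [0]
STORE_FAST y → y=0. Stack: []
LOAD_FAST_LOAD_FAST a,z → push 2,-7. Stack: [2, -7]
BINARY_OP - → 2 - -7 = 9. Stack: [9]
STORE_FAST n → n=9. Stack: []
LOAD_FAST u → push 26. Stack: [26]
LOAD_CONST → push 12. Stack: [26, 12]
BINARY_OP ^ → 26 ^ 12 = 22. Stack: [22]
LOAD_FAST y → push 0. Stack: [22, 0]
BINARY_OP + → 22 + 0 = 22. Stack: [22]
STORE_FAST m → m=22. Stack: []
LOAD_FAST m → push 22. Stack: [22]
RETURN_VALUE → return 22.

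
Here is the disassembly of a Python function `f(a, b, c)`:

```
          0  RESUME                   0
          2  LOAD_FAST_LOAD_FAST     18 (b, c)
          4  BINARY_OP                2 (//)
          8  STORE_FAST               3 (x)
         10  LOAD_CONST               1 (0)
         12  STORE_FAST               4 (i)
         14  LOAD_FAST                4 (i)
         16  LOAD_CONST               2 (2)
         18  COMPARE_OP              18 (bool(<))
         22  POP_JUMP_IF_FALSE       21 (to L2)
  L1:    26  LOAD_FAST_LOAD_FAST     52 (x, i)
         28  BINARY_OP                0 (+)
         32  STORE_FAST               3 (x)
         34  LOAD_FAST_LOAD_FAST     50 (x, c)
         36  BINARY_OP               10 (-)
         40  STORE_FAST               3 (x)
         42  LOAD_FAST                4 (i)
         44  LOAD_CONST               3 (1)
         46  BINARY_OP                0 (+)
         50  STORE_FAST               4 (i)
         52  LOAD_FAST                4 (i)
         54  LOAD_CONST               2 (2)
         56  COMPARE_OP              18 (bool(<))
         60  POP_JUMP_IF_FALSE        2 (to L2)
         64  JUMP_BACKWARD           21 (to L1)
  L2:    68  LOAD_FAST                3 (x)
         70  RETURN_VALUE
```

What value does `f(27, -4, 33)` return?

LOAD_FAST_LOAD_FAST b,c → push -4,33. Stack: [-4, 33]
BINARY_OP // → -4 // 33 = -1. Stack: [-1]
STORE_FAST x → x=-1. Stack: []
LOAD_CONST → push 0. Stack: [0]
STORE_FAST i → i=0. Stack: []
LOAD_FAST i → push 0. Stack: [0]
LOAD_CONST → push 2. Stack: [0, 2]
COMPARE_OP bool(<) → 0 vs 2 = True. Stack: [True]
POP_JUMP_IF_FALSE → pop True; no jump. Stack: []
LOAD_FAST_LOAD_FAST x,i → push -1,0. Stack: [-1, 0]
BINARY_OP + → -1 + 0 = -1. Stack: [-1]
STORE_FAST x → x=-1. Stack: []
LOAD_FAST_LOAD_FAST x,c → push -1,33. Stack: [-1, 33]
BINARY_OP - → -1 - 33 = -34. Stack: [-34]
STORE_FAST x → x=-34. Stack: []
LOAD_FAST i → push 0. Stack: [0]
LOAD_CONST → push 1. Stack: [0, 1]
BINARY_OP + → 0 + 1 = 1. Stack: [1]
STORE_FAST i → i=1. Stack: []
LOAD_FAST i → push 1. Stack: [1]
LOAD_CONST → push 2. Stack: [1, 2]
COMPARE_OP bool(<) → 1 vs 2 = True. Stack: [True]
POP_JUMP_IF_FALSE → pop True; no jump. Stack: []
LOAD_FAST_LOAD_FAST x,i → push -34,1. Stack: [-34, 1]
BINARY_OP + → -34 + 1 = -33. Stack: [-33]
STORE_FAST x → x=-33. Stack: []
LOAD_FAST_LOAD_FAST x,c → push -33,33. Stack: [-33, 33]
BINARY_OP - → -33 - 33 = -66. Stack: [-66]
STORE_FAST x → x=-66. Stack: []
LOAD_FAST i → push 1. Stack: [1]
LOAD_CONST → push 1. Stack: [1, 1]
BINARY_OP + → 1 + 1 = 2. Stack: [2]
STORE_FAST i → i=2. Stack: []
LOAD_FAST i → push 2. Stack: [2]
LOAD_CONST → push 2. Stack: [2, 2]
COMPARE_OP bool(<) → 2 vs 2 = False. Stack: [False]
POP_JUMP_IF_FALSE → pop False; jump. Stack: []
LOAD_FAST x → push -66. Stack: [-66]
RETURN_VALUE → return -66.

-66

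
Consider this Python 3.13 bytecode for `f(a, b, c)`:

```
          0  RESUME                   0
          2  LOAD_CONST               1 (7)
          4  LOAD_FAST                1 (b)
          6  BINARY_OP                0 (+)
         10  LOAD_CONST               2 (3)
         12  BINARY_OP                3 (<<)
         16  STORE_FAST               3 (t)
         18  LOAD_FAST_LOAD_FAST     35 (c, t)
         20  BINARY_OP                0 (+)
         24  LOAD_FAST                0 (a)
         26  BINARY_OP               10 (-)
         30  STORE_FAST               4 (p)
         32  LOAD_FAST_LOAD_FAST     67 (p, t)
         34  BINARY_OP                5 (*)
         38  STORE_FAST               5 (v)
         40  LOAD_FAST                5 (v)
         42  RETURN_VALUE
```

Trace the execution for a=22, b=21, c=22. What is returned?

LOAD_CONST → push 7. Stack: [7]
LOAD_FAST b → push 21. Stack: [7, 21]
BINARY_OP + → 7 + 21 = 28. Stack: [28]
LOAD_CONST → push 3. Stack: [28, 3]
BINARY_OP << → 28 << 3 = 224. Stack: [224]
STORE_FAST t → t=224. Stack: []
LOAD_FAST_LOAD_FAST c,t → push 22,224. Stack: [22, 224]
BINARY_OP + → 22 + 224 = 246. Stack: [246]
LOAD_FAST a → push 22. Stack: [246, 22]
BINARY_OP - → 246 - 22 = 224. Stack: [224]
STORE_FAST p → p=224. Stack: []
LOAD_FAST_LOAD_FAST p,t → push 224,224. Stack: [224, 224]
BINARY_OP * → 224 * 224 = 50176. Stack: [50176]
STORE_FAST v → v=50176. Stack: []
LOAD_FAST v → push 50176. Stack: [50176]
RETURN_VALUE → return 50176.

50176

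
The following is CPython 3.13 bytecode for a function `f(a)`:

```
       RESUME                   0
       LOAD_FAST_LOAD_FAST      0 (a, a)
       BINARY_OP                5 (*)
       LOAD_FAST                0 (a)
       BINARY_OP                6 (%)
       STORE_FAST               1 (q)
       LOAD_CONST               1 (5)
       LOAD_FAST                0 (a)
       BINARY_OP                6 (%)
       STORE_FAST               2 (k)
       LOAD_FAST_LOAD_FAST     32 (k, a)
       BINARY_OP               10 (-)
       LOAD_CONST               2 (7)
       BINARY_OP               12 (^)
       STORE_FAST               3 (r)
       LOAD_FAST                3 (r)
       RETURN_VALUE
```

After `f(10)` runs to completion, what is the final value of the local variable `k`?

LOAD_FAST_LOAD_FAST a,a → push 10,10. Stack: [10, 10]
BINARY_OP * → 10 * 10 = 100. Stack: [100]
LOAD_FAST a → push 10. Stack: [100, 10]
BINARY_OP % → 100 % 10 = 0. Stack: [0]
STORE_FAST q → q=0. Stack: []
LOAD_CONST → push 5. Stack: [5]
LOAD_FAST a → push 10. Stack: [5, 10]
BINARY_OP % → 5 % 10 = 5. Stack: [5]
STORE_FAST k → k=5. Stack: []
LOAD_FAST_LOAD_FAST k,a → push 5,10. Stack: [5, 10]
BINARY_OP - → 5 - 10 = -5. Stack: [-5]
LOAD_CONST → push 7. Stack: [-5, 7]
BINARY_OP ^ → -5 ^ 7 = -4. Stack: [-4]
STORE_FAST r → r=-4. Stack: []
LOAD_FAST r → push -4. Stack: [-4]
RETURN_VALUE → return -4.

5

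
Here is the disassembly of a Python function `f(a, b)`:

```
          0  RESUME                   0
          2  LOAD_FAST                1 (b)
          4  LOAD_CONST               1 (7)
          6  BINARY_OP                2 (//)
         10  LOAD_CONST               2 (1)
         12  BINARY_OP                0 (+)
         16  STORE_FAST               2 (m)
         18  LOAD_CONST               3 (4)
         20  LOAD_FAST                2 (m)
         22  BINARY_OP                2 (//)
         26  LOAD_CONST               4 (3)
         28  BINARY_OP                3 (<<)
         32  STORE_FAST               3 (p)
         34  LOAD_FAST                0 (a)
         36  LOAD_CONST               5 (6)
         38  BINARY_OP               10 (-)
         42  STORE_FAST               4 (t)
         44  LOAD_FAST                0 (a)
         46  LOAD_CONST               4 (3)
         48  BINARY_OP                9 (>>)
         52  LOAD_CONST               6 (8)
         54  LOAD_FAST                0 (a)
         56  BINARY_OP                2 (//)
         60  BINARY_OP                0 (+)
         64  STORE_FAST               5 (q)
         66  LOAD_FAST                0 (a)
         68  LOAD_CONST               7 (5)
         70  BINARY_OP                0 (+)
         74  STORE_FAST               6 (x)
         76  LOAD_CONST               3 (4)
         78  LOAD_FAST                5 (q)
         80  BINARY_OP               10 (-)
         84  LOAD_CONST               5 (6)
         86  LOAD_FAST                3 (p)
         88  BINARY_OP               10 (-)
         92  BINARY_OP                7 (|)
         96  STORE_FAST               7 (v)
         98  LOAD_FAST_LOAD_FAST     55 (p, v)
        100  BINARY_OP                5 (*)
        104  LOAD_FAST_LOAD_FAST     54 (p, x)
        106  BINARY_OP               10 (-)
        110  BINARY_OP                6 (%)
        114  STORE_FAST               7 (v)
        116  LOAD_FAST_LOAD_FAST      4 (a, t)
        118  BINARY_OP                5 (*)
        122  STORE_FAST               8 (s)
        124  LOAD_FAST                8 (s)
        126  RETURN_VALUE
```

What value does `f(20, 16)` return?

LOAD_FAST b → push 16. Stack: [16]
LOAD_CONST → push 7. Stack: [16, 7]
BINARY_OP // → 16 // 7 = 2. Stack: [2]
LOAD_CONST → push 1. Stack: [2, 1]
BINARY_OP + → 2 + 1 = 3. Stack: [3]
STORE_FAST m → m=3. Stack: []
LOAD_CONST → push 4. Stack: [4]
LOAD_FAST m → push 3. Stack: [4, 3]
BINARY_OP // → 4 // 3 = 1. Stack: [1]
LOAD_CONST → push 3. Stack: [1, 3]
BINARY_OP << → 1 << 3 = 8. Stack: [8]
STORE_FAST p → p=8. Stack: []
LOAD_FAST a → push 20. Stack: [20]
LOAD_CONST → push 6. Stack: [20, 6]
BINARY_OP - → 20 - 6 = 14. Stack: [14]
STORE_FAST t → t=14. Stack: []
LOAD_FAST a → push 20. Stack: [20]
LOAD_CONST → push 3. Stack: [20, 3]
BINARY_OP >> → 20 >> 3 = 2. Stack: [2]
LOAD_CONST → push 8. Stack: [2, 8]
LOAD_FAST a → push 20. Stack: [2, 8, 20]
BINARY_OP // → 8 // 20 = 0. Stack: [2, 0]
BINARY_OP + → 2 + 0 = 2. Stack: [2]
STORE_FAST q → q=2. Stack: []
LOAD_FAST a → push 20. Stack: [20]
LOAD_CONST → push 5. Stack: [20, 5]
BINARY_OP + → 20 + 5 = 25. Stack: [25]
STORE_FAST x → x=25. Stack: []
LOAD_CONST → push 4. Stack: [4]
LOAD_FAST q → push 2. Stack: [4, 2]
BINARY_OP - → 4 - 2 = 2. Stack: [2]
LOAD_CONST → push 6. Stack: [2, 6]
LOAD_FAST p → push 8. Stack: [2, 6, 8]
BINARY_OP - → 6 - 8 = -2. Stack: [2, -2]
BINARY_OP | → 2 | -2 = -2. Stack: [-2]
STORE_FAST v → v=-2. Stack: []
LOAD_FAST_LOAD_FAST p,v → push 8,-2. Stack: [8, -2]
BINARY_OP * → 8 * -2 = -16. Stack: [-16]
LOAD_FAST_LOAD_FAST p,x → push 8,25. Stack: [-16, 8, 25]
BINARY_OP - → 8 - 25 = -17. Stack: [-16, -17]
BINARY_OP % → -16 % -17 = -16. Stack: [-16]
STORE_FAST v → v=-16. Stack: []
LOAD_FAST_LOAD_FAST a,t → push 20,14. Stack: [20, 14]
BINARY_OP * → 20 * 14 = 280. Stack: [280]
STORE_FAST s → s=280. Stack: []
LOAD_FAST s → push 280. Stack: [280]
RETURN_VALUE → return 280.

280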